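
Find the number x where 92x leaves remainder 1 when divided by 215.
208

gcd(92, 215) = 1, so the inverse exists.
Extended Euclidean algorithm on (215, 92):
215 = 2 × 92 + 31  ⟹  31 = (1)·215 + (-2)·92
92 = 2 × 31 + 30  ⟹  30 = (-2)·215 + (5)·92
31 = 1 × 30 + 1  ⟹  1 = (3)·215 + (-7)·92
So (-7)·92 ≡ 1 (mod 215), i.e. 92^(-1) ≡ -7 ≡ 208 (mod 215).
Check: 92 × 208 = 19136 ≡ 1 (mod 215)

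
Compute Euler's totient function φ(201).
132

201 = 3 × 67
φ(n) = n × ∏(1 - 1/p) for each prime p dividing n
φ(201) = 201 × (1 - 1/3) × (1 - 1/67) = 132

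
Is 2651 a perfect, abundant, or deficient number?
deficient

Proper divisors of 2651: sum = 1 + 11 + 241 = 253
Since 253 < 2651, 2651 is deficient.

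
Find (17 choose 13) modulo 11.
4

Using Lucas' theorem:
Write n=17 and k=13 in base 11:
n in base 11: [1, 6]
k in base 11: [1, 2]
C(17,13) mod 11 = ∏ C(n_i, k_i) mod 11
Digit binomials (mod 11): C(1,1) = 1; C(6,2) = 15 ≡ 4
Product: 1 × 4 = 4 ≡ 4 (mod 11)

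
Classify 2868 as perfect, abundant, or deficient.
abundant

Proper divisors of 2868: sum = 1 + 2 + 3 + 4 + 6 + 12 + 239 + 478 + 717 + 956 + 1434 = 3852
Since 3852 > 2868, 2868 is abundant.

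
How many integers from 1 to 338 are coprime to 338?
156

338 = 2 × 13^2
φ(n) = n × ∏(1 - 1/p) for each prime p dividing n
φ(338) = 338 × (1 - 1/2) × (1 - 1/13) = 156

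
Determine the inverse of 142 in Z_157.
136

gcd(142, 157) = 1, so the inverse exists.
Extended Euclidean algorithm on (157, 142):
157 = 1 × 142 + 15  ⟹  15 = (1)·157 + (-1)·142
142 = 9 × 15 + 7  ⟹  7 = (-9)·157 + (10)·142
15 = 2 × 7 + 1  ⟹  1 = (19)·157 + (-21)·142
So (-21)·142 ≡ 1 (mod 157), i.e. 142^(-1) ≡ -21 ≡ 136 (mod 157).
Check: 142 × 136 = 19312 ≡ 1 (mod 157)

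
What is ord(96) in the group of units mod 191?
95

191 is prime, so ord(96) divides φ(191) = 190.
Divisors of 190: 1, 2, 5, 10, 19, 38, 95, 190.
Repeated squaring: 96^1 ≡ 96, 96^2 ≡ 48, 96^4 ≡ 12, 96^8 ≡ 144, 96^16 ≡ 108, 96^32 ≡ 13, 96^64 ≡ 169, 96^128 ≡ 102 (mod 191).
Test 96^d mod 191 for each divisor d in increasing order:
96^1 ≡ 96
96^2 ≡ 48
96^5 = 96^4·96^1 ≡ 6
96^10 = 96^8·96^2 ≡ 36
96^19 = 96^16·96^2·96^1 ≡ 109
96^38 = 96^32·96^4·96^2 ≡ 39
96^95 = 96^64·96^16·96^8·96^4·96^2·96^1 ≡ 1  ← first divisor giving 1
The order is 95.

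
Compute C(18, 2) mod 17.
0

Using Lucas' theorem:
Write n=18 and k=2 in base 17:
n in base 17: [1, 1]
k in base 17: [0, 2]
C(18,2) mod 17 = ∏ C(n_i, k_i) mod 17
Digit binomials (mod 17): C(1,0) = 1; C(1,2) = 0 (k_i > n_i)
Product: 1 × 0 = 0 ≡ 0 (mod 17)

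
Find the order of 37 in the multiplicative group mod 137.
4

137 is prime, so ord(37) divides φ(137) = 136.
Divisors of 136: 1, 2, 4, 8, 17, 34, 68, 136.
Repeated squaring: 37^1 ≡ 37, 37^2 ≡ 136, 37^4 ≡ 1, 37^8 ≡ 1, 37^16 ≡ 1, 37^32 ≡ 1, 37^64 ≡ 1, 37^128 ≡ 1 (mod 137).
Test 37^d mod 137 for each divisor d in increasing order:
37^1 ≡ 37
37^2 ≡ 136
37^4 ≡ 1  ← first divisor giving 1
The order is 4.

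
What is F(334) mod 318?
161

Matrix identity: Q^n = [[F_(n+1), F_n], [F_n, F_(n-1)]] with Q = [[1,1],[1,0]].
n = 334 = 101001110₂. Square-and-multiply, entries mod 318:
Q^1 = [[1,1],[1,0]]
Q^2 = (Q^1)² = [[2,1],[1,1]]
Q^5 = (Q^2)²·Q = [[8,5],[5,3]]
Q^10 = (Q^5)² = [[89,55],[55,34]]
Q^20 = (Q^10)² = [[134,87],[87,47]]
Q^41 = (Q^20)²·Q = [[250,85],[85,165]]
Q^83 = (Q^41)²·Q = [[60,83],[83,295]]
Q^167 = (Q^83)²·Q = [[204,313],[313,209]]
Q^334 = (Q^167)² = [[301,161],[161,140]]
F_334 mod 318 = Q^334[0][1] = 161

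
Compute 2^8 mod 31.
8

Repeated squaring. Binary of 8 = 1000.
2^1 ≡ 2 (mod 31); 2^2 ≡ 4 (mod 31); 2^4 ≡ 16 (mod 31); 2^8 ≡ 8 (mod 31)
2^8 = 2^8 ≡ 8 (mod 31)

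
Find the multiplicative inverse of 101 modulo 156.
17

gcd(101, 156) = 1, so the inverse exists.
Extended Euclidean algorithm on (156, 101):
156 = 1 × 101 + 55  ⟹  55 = (1)·156 + (-1)·101
101 = 1 × 55 + 46  ⟹  46 = (-1)·156 + (2)·101
55 = 1 × 46 + 9  ⟹  9 = (2)·156 + (-3)·101
46 = 5 × 9 + 1  ⟹  1 = (-11)·156 + (17)·101
So (17)·101 ≡ 1 (mod 156), i.e. 101^(-1) ≡ 17 (mod 156).
Check: 101 × 17 = 1717 ≡ 1 (mod 156)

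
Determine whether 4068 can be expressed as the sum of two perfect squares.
42² + 48² (a=42, b=48)

Factorization: 4068 = 2^2 × 3^2 × 113
By Fermat: n is sum of two squares iff every prime p ≡ 3 (mod 4) appears to even power.
All primes ≡ 3 (mod 4) appear to even power.
Search a = 0, 1, 2, … for 4068 - a² a perfect square: first hit at a = 42: 4068 - 1764 = 2304 = 48².
4068 = 42² + 48² = 1764 + 2304 ✓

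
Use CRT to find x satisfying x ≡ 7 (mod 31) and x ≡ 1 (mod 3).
7

Using Chinese Remainder Theorem:
M = 31 × 3 = 93
M1 = 3, M2 = 31
y1 = 3^(-1) mod 31 = 21
y2 = 31^(-1) mod 3 = 1
x = (7×3×21 + 1×31×1) mod 93 = 7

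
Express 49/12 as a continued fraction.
[4; 12]

Euclidean algorithm steps:
49 = 4 × 12 + 1
12 = 12 × 1 + 0
Continued fraction: [4; 12]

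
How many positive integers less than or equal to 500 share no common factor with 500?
200

500 = 2^2 × 5^3
φ(n) = n × ∏(1 - 1/p) for each prime p dividing n
φ(500) = 500 × (1 - 1/2) × (1 - 1/5) = 200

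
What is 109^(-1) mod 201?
142

gcd(109, 201) = 1, so the inverse exists.
Extended Euclidean algorithm on (201, 109):
201 = 1 × 109 + 92  ⟹  92 = (1)·201 + (-1)·109
109 = 1 × 92 + 17  ⟹  17 = (-1)·201 + (2)·109
92 = 5 × 17 + 7  ⟹  7 = (6)·201 + (-11)·109
17 = 2 × 7 + 3  ⟹  3 = (-13)·201 + (24)·109
7 = 2 × 3 + 1  ⟹  1 = (32)·201 + (-59)·109
So (-59)·109 ≡ 1 (mod 201), i.e. 109^(-1) ≡ -59 ≡ 142 (mod 201).
Check: 109 × 142 = 15478 ≡ 1 (mod 201)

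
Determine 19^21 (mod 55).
19

Repeated squaring. Binary of 21 = 10101.
19^1 ≡ 19 (mod 55); 19^2 ≡ 31 (mod 55); 19^4 ≡ 26 (mod 55); 19^8 ≡ 16 (mod 55); 19^16 ≡ 36 (mod 55)
19^21 = 19^1 × 19^4 × 19^16 ≡ 19 (mod 55)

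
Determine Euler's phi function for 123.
80

123 = 3 × 41
φ(n) = n × ∏(1 - 1/p) for each prime p dividing n
φ(123) = 123 × (1 - 1/3) × (1 - 1/41) = 80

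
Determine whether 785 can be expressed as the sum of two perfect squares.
1² + 28² (a=1, b=28)

Factorization: 785 = 5 × 157
By Fermat: n is sum of two squares iff every prime p ≡ 3 (mod 4) appears to even power.
All primes ≡ 3 (mod 4) appear to even power.
Search a = 0, 1, 2, … for 785 - a² a perfect square: first hit at a = 1: 785 - 1 = 784 = 28².
785 = 1² + 28² = 1 + 784 ✓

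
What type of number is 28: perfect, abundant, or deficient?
perfect

Proper divisors of 28: sum = 1 + 2 + 4 + 7 + 14 = 28
Since 28 = 28, 28 is perfect.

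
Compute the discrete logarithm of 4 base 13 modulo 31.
18

Baby-step giant-step with step n = ⌈√31⌉ = 6.
Baby steps 13^j mod 31 (j:value) for j=0..5: 0:1, 1:13, 2:14, 3:27, 4:10, 5:6.
Giant-step multiplier: 13^(-6) ≡ 13^(30-6) = 13^24 ≡ 2 (mod 31).
Giant steps γ_i = 4·2^i mod 31: γ_0=4, γ_1=8, γ_2=16, γ_3=1 (in table at j=0).
x = i·n + j = 3·6 + 0 = 18.
Check: 13^18 ≡ 4 (mod 31).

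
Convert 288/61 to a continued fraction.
[4; 1, 2, 1, 1, 2, 3]

Euclidean algorithm steps:
288 = 4 × 61 + 44
61 = 1 × 44 + 17
44 = 2 × 17 + 10
17 = 1 × 10 + 7
10 = 1 × 7 + 3
7 = 2 × 3 + 1
3 = 3 × 1 + 0
Continued fraction: [4; 1, 2, 1, 1, 2, 3]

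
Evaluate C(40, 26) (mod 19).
0

Using Lucas' theorem:
Write n=40 and k=26 in base 19:
n in base 19: [2, 2]
k in base 19: [1, 7]
C(40,26) mod 19 = ∏ C(n_i, k_i) mod 19
Digit binomials (mod 19): C(2,1) = 2; C(2,7) = 0 (k_i > n_i)
Product: 2 × 0 = 0 ≡ 0 (mod 19)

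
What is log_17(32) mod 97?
58

Baby-step giant-step with step n = ⌈√97⌉ = 10.
Baby steps 17^j mod 97 (j:value) for j=0..9: 0:1, 1:17, 2:95, 3:63, 4:4, 5:68, 6:89, 7:58, 8:16, 9:78.
Giant-step multiplier: 17^(-10) ≡ 17^(96-10) = 17^86 ≡ 3 (mod 97).
Giant steps γ_i = 32·3^i mod 97: γ_0=32, γ_1=96, γ_2=94, γ_3=88, γ_4=70, γ_5=16 (in table at j=8).
x = i·n + j = 5·10 + 8 = 58.
Check: 17^58 ≡ 32 (mod 97).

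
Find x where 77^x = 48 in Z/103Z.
19

Baby-step giant-step with step n = ⌈√103⌉ = 11.
Baby steps 77^j mod 103 (j:value) for j=0..10: 0:1, 1:77, 2:58, 3:37, 4:68, 5:86, 6:30, 7:44, 8:92, 9:80, 10:83.
Giant-step multiplier: 77^(-11) ≡ 77^(102-11) = 77^91 ≡ 62 (mod 103).
Giant steps γ_i = 48·62^i mod 103: γ_0=48, γ_1=92 (in table at j=8).
x = i·n + j = 1·11 + 8 = 19.
Check: 77^19 ≡ 48 (mod 103).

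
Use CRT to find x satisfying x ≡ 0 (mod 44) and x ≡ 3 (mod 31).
220

Using Chinese Remainder Theorem:
M = 44 × 31 = 1364
M1 = 31, M2 = 44
y1 = 31^(-1) mod 44 = 27
y2 = 44^(-1) mod 31 = 12
x = (0×31×27 + 3×44×12) mod 1364 = 220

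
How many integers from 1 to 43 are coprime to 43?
42

43 = 43
φ(n) = n × ∏(1 - 1/p) for each prime p dividing n
φ(43) = 43 × (1 - 1/43) = 42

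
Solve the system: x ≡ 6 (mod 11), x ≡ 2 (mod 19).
116

Using Chinese Remainder Theorem:
M = 11 × 19 = 209
M1 = 19, M2 = 11
y1 = 19^(-1) mod 11 = 7
y2 = 11^(-1) mod 19 = 7
x = (6×19×7 + 2×11×7) mod 209 = 116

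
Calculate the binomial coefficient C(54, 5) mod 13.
0

Using Lucas' theorem:
Write n=54 and k=5 in base 13:
n in base 13: [4, 2]
k in base 13: [0, 5]
C(54,5) mod 13 = ∏ C(n_i, k_i) mod 13
Digit binomials (mod 13): C(4,0) = 1; C(2,5) = 0 (k_i > n_i)
Product: 1 × 0 = 0 ≡ 0 (mod 13)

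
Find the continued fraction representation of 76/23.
[3; 3, 3, 2]

Euclidean algorithm steps:
76 = 3 × 23 + 7
23 = 3 × 7 + 2
7 = 3 × 2 + 1
2 = 2 × 1 + 0
Continued fraction: [3; 3, 3, 2]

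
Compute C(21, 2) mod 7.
0

Using Lucas' theorem:
Write n=21 and k=2 in base 7:
n in base 7: [3, 0]
k in base 7: [0, 2]
C(21,2) mod 7 = ∏ C(n_i, k_i) mod 7
Digit binomials (mod 7): C(3,0) = 1; C(0,2) = 0 (k_i > n_i)
Product: 1 × 0 = 0 ≡ 0 (mod 7)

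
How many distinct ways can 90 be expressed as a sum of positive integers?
56634173

p(n) counts ways to write n as a sum of positive integers (order ignored).
Euler's pentagonal recurrence: p(k) = p(k-1) + p(k-2) - p(k-5) - p(k-7) + p(k-12) + p(k-15) - ... (offsets j(3j∓1)/2, signs ++--, p(0)=1, p(<0)=0).
DP table for k = 0..89: p(0)=1, p(1)=1, p(2)=2, p(3)=3, p(4)=5, p(5)=7, p(6)=11, p(7)=15, p(8)=22, p(9)=30, p(10)=42, p(11)=56, p(12)=77, p(13)=101, p(14)=135, p(15)=176, p(16)=231, p(17)=297, p(18)=385, p(19)=490, p(20)=627, p(21)=792, p(22)=1002, p(23)=1255, p(24)=1575, p(25)=1958, p(26)=2436, p(27)=3010, p(28)=3718, p(29)=4565, p(30)=5604, p(31)=6842, p(32)=8349, p(33)=10143, p(34)=12310, p(35)=14883, p(36)=17977, p(37)=21637, p(38)=26015, p(39)=31185, p(40)=37338, p(41)=44583, p(42)=53174, p(43)=63261, p(44)=75175, p(45)=89134, p(46)=105558, p(47)=124754, p(48)=147273, p(49)=173525, p(50)=204226, p(51)=239943, p(52)=281589, p(53)=329931, p(54)=386155, p(55)=451276, p(56)=526823, p(57)=614154, p(58)=715220, p(59)=831820, p(60)=966467, p(61)=1121505, p(62)=1300156, p(63)=1505499, p(64)=1741630, p(65)=2012558, p(66)=2323520, p(67)=2679689, p(68)=3087735, p(69)=3554345, p(70)=4087968, p(71)=4697205, p(72)=5392783, p(73)=6185689, p(74)=7089500, p(75)=8118264, p(76)=9289091, p(77)=10619863, p(78)=12132164, p(79)=13848650, p(80)=15796476, p(81)=18004327, p(82)=20506255, p(83)=23338469, p(84)=26543660, p(85)=30167357, p(86)=34262962, p(87)=38887673, p(88)=44108109, p(89)=49995925.
Final step: p(90) = p(89) + p(88) - p(85) - p(83) + p(78) + p(75) - p(68) - p(64) + p(55) + p(50) - p(39) - p(33) + p(20) + p(13)
= 49995925 + 44108109 - 30167357 - 23338469 + 12132164 + 8118264 - 3087735 - 1741630 + 451276 + 204226 - 31185 - 10143 + 627 + 101
= 56634173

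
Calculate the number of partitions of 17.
297

p(n) counts ways to write n as a sum of positive integers (order ignored).
Euler's pentagonal recurrence: p(k) = p(k-1) + p(k-2) - p(k-5) - p(k-7) + p(k-12) + p(k-15) - ... (offsets j(3j∓1)/2, signs ++--, p(0)=1, p(<0)=0).
DP table for k = 0..16: p(0)=1, p(1)=1, p(2)=2, p(3)=3, p(4)=5, p(5)=7, p(6)=11, p(7)=15, p(8)=22, p(9)=30, p(10)=42, p(11)=56, p(12)=77, p(13)=101, p(14)=135, p(15)=176, p(16)=231.
Final step: p(17) = p(16) + p(15) - p(12) - p(10) + p(5) + p(2)
= 231 + 176 - 77 - 42 + 7 + 2
= 297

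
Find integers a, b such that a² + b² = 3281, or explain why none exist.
16² + 55² (a=16, b=55)

Factorization: 3281 = 17 × 193
By Fermat: n is sum of two squares iff every prime p ≡ 3 (mod 4) appears to even power.
All primes ≡ 3 (mod 4) appear to even power.
Search a = 0, 1, 2, … for 3281 - a² a perfect square: first hit at a = 16: 3281 - 256 = 3025 = 55².
3281 = 16² + 55² = 256 + 3025 ✓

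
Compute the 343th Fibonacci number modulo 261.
13

Matrix identity: Q^n = [[F_(n+1), F_n], [F_n, F_(n-1)]] with Q = [[1,1],[1,0]].
n = 343 = 101010111₂. Square-and-multiply, entries mod 261:
Q^1 = [[1,1],[1,0]]
Q^2 = (Q^1)² = [[2,1],[1,1]]
Q^5 = (Q^2)²·Q = [[8,5],[5,3]]
Q^10 = (Q^5)² = [[89,55],[55,34]]
Q^21 = (Q^10)²·Q = [[224,245],[245,240]]
Q^42 = (Q^21)² = [[59,145],[145,175]]
Q^85 = (Q^42)²·Q = [[233,233],[233,0]]
Q^171 = (Q^85)²·Q = [[3,2],[2,1]]
Q^343 = (Q^171)²·Q = [[21,13],[13,8]]
F_343 mod 261 = Q^343[0][1] = 13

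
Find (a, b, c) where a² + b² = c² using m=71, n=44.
(3105, 6248, 6977)

Euclid's formula: a = m² - n², b = 2mn, c = m² + n²
m = 71, n = 44
a = 71² - 44² = 5041 - 1936 = 3105
b = 2 × 71 × 44 = 6248
c = 71² + 44² = 5041 + 1936 = 6977
Verification: 3105² + 6248² = 9641025 + 39037504 = 48678529 = 6977² ✓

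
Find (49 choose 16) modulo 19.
0

Using Lucas' theorem:
Write n=49 and k=16 in base 19:
n in base 19: [2, 11]
k in base 19: [0, 16]
C(49,16) mod 19 = ∏ C(n_i, k_i) mod 19
Digit binomials (mod 19): C(2,0) = 1; C(11,16) = 0 (k_i > n_i)
Product: 1 × 0 = 0 ≡ 0 (mod 19)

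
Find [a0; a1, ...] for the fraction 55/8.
[6; 1, 7]

Euclidean algorithm steps:
55 = 6 × 8 + 7
8 = 1 × 7 + 1
7 = 7 × 1 + 0
Continued fraction: [6; 1, 7]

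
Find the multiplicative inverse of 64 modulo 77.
71

gcd(64, 77) = 1, so the inverse exists.
Extended Euclidean algorithm on (77, 64):
77 = 1 × 64 + 13  ⟹  13 = (1)·77 + (-1)·64
64 = 4 × 13 + 12  ⟹  12 = (-4)·77 + (5)·64
13 = 1 × 12 + 1  ⟹  1 = (5)·77 + (-6)·64
So (-6)·64 ≡ 1 (mod 77), i.e. 64^(-1) ≡ -6 ≡ 71 (mod 77).
Check: 64 × 71 = 4544 ≡ 1 (mod 77)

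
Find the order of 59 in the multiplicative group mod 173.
172

173 is prime, so ord(59) divides φ(173) = 172.
Divisors of 172: 1, 2, 4, 43, 86, 172.
Repeated squaring: 59^1 ≡ 59, 59^2 ≡ 21, 59^4 ≡ 95, 59^8 ≡ 29, 59^16 ≡ 149, 59^32 ≡ 57, 59^64 ≡ 135, 59^128 ≡ 60 (mod 173).
Test 59^d mod 173 for each divisor d in increasing order:
59^1 ≡ 59
59^2 ≡ 21
59^4 ≡ 95
59^43 = 59^32·59^8·59^2·59^1 ≡ 93
59^86 = 59^64·59^16·59^4·59^2 ≡ 172
59^172 = 59^128·59^32·59^8·59^4 ≡ 1  ← first divisor giving 1
The order is 172.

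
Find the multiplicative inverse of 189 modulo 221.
145

gcd(189, 221) = 1, so the inverse exists.
Extended Euclidean algorithm on (221, 189):
221 = 1 × 189 + 32  ⟹  32 = (1)·221 + (-1)·189
189 = 5 × 32 + 29  ⟹  29 = (-5)·221 + (6)·189
32 = 1 × 29 + 3  ⟹  3 = (6)·221 + (-7)·189
29 = 9 × 3 + 2  ⟹  2 = (-59)·221 + (69)·189
3 = 1 × 2 + 1  ⟹  1 = (65)·221 + (-76)·189
So (-76)·189 ≡ 1 (mod 221), i.e. 189^(-1) ≡ -76 ≡ 145 (mod 221).
Check: 189 × 145 = 27405 ≡ 1 (mod 221)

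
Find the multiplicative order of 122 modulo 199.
99

199 is prime, so ord(122) divides φ(199) = 198.
Divisors of 198: 1, 2, 3, 6, 9, 11, 18, 22, 33, 66, 99, 198.
Repeated squaring: 122^1 ≡ 122, 122^2 ≡ 158, 122^4 ≡ 89, 122^8 ≡ 160, 122^16 ≡ 128, 122^32 ≡ 66, 122^64 ≡ 177, 122^128 ≡ 86 (mod 199).
Test 122^d mod 199 for each divisor d in increasing order:
122^1 ≡ 122
122^2 ≡ 158
122^3 = 122^2·122^1 ≡ 172
122^6 = 122^4·122^2 ≡ 132
122^9 = 122^8·122^1 ≡ 18
122^11 = 122^8·122^2·122^1 ≡ 58
122^18 = 122^16·122^2 ≡ 125
122^22 = 122^16·122^4·122^2 ≡ 180
122^33 = 122^32·122^1 ≡ 92
122^66 = 122^64·122^2 ≡ 106
122^99 = 122^64·122^32·122^2·122^1 ≡ 1  ← first divisor giving 1
The order is 99.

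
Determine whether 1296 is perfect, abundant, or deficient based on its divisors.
abundant

Proper divisors of 1296: sum = 1 + 2 + 3 + 4 + 6 + 8 + 9 + 12 + ... + 216 + 324 + 432 + 648 (24 divisors) = 2455
Since 2455 > 1296, 1296 is abundant.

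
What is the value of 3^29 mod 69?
48

Repeated squaring. Binary of 29 = 11101.
3^1 ≡ 3 (mod 69); 3^2 ≡ 9 (mod 69); 3^4 ≡ 12 (mod 69); 3^8 ≡ 6 (mod 69); 3^16 ≡ 36 (mod 69)
3^29 = 3^1 × 3^4 × 3^8 × 3^16 ≡ 48 (mod 69)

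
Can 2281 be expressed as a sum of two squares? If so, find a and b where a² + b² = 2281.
16² + 45² (a=16, b=45)

Factorization: 2281 = 2281
By Fermat: n is sum of two squares iff every prime p ≡ 3 (mod 4) appears to even power.
All primes ≡ 3 (mod 4) appear to even power.
Search a = 0, 1, 2, … for 2281 - a² a perfect square: first hit at a = 16: 2281 - 256 = 2025 = 45².
2281 = 16² + 45² = 256 + 2025 ✓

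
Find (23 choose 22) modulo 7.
2

Using Lucas' theorem:
Write n=23 and k=22 in base 7:
n in base 7: [3, 2]
k in base 7: [3, 1]
C(23,22) mod 7 = ∏ C(n_i, k_i) mod 7
Digit binomials (mod 7): C(3,3) = 1; C(2,1) = 2
Product: 1 × 2 = 2 ≡ 2 (mod 7)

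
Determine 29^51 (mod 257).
122

Repeated squaring. Binary of 51 = 110011.
29^1 ≡ 29 (mod 257); 29^2 ≡ 70 (mod 257); 29^4 ≡ 17 (mod 257); 29^8 ≡ 32 (mod 257); 29^16 ≡ 253 (mod 257); 29^32 ≡ 16 (mod 257)
29^51 = 29^1 × 29^2 × 29^16 × 29^32 ≡ 122 (mod 257)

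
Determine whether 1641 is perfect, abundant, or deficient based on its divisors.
deficient

Proper divisors of 1641: sum = 1 + 3 + 547 = 551
Since 551 < 1641, 1641 is deficient.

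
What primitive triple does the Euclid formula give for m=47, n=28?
(1425, 2632, 2993)

Euclid's formula: a = m² - n², b = 2mn, c = m² + n²
m = 47, n = 28
a = 47² - 28² = 2209 - 784 = 1425
b = 2 × 47 × 28 = 2632
c = 47² + 28² = 2209 + 784 = 2993
Verification: 1425² + 2632² = 2030625 + 6927424 = 8958049 = 2993² ✓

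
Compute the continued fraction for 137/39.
[3; 1, 1, 19]

Euclidean algorithm steps:
137 = 3 × 39 + 20
39 = 1 × 20 + 19
20 = 1 × 19 + 1
19 = 19 × 1 + 0
Continued fraction: [3; 1, 1, 19]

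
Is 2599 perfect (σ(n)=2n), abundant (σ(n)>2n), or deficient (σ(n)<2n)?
deficient

Proper divisors of 2599: sum = 1 + 23 + 113 = 137
Since 137 < 2599, 2599 is deficient.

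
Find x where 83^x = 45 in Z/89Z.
56

Baby-step giant-step with step n = ⌈√89⌉ = 10.
Baby steps 83^j mod 89 (j:value) for j=0..9: 0:1, 1:83, 2:36, 3:51, 4:50, 5:56, 6:20, 7:58, 8:8, 9:41.
Giant-step multiplier: 83^(-10) ≡ 83^(88-10) = 83^78 ≡ 17 (mod 89).
Giant steps γ_i = 45·17^i mod 89: γ_0=45, γ_1=53, γ_2=11, γ_3=9, γ_4=64, γ_5=20 (in table at j=6).
x = i·n + j = 5·10 + 6 = 56.
Check: 83^56 ≡ 45 (mod 89).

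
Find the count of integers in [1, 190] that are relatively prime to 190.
72

190 = 2 × 5 × 19
φ(n) = n × ∏(1 - 1/p) for each prime p dividing n
φ(190) = 190 × (1 - 1/2) × (1 - 1/5) × (1 - 1/19) = 72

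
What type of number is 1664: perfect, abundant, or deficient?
abundant

Proper divisors of 1664: sum = 1 + 2 + 4 + 8 + 13 + 16 + 26 + 32 + 52 + 64 + 104 + 128 + 208 + 416 + 832 = 1906
Since 1906 > 1664, 1664 is abundant.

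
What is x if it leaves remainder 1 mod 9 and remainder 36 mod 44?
388

Using Chinese Remainder Theorem:
M = 9 × 44 = 396
M1 = 44, M2 = 9
y1 = 44^(-1) mod 9 = 8
y2 = 9^(-1) mod 44 = 5
x = (1×44×8 + 36×9×5) mod 396 = 388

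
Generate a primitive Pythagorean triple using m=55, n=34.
(1869, 3740, 4181)

Euclid's formula: a = m² - n², b = 2mn, c = m² + n²
m = 55, n = 34
a = 55² - 34² = 3025 - 1156 = 1869
b = 2 × 55 × 34 = 3740
c = 55² + 34² = 3025 + 1156 = 4181
Verification: 1869² + 3740² = 3493161 + 13987600 = 17480761 = 4181² ✓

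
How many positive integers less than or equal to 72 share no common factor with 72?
24

72 = 2^3 × 3^2
φ(n) = n × ∏(1 - 1/p) for each prime p dividing n
φ(72) = 72 × (1 - 1/2) × (1 - 1/3) = 24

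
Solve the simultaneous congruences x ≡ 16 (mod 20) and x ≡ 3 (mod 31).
96

Using Chinese Remainder Theorem:
M = 20 × 31 = 620
M1 = 31, M2 = 20
y1 = 31^(-1) mod 20 = 11
y2 = 20^(-1) mod 31 = 14
x = (16×31×11 + 3×20×14) mod 620 = 96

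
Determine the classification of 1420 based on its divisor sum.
abundant

Proper divisors of 1420: sum = 1 + 2 + 4 + 5 + 10 + 20 + 71 + 142 + 284 + 355 + 710 = 1604
Since 1604 > 1420, 1420 is abundant.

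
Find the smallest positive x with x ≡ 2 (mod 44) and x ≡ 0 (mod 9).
90

Using Chinese Remainder Theorem:
M = 44 × 9 = 396
M1 = 9, M2 = 44
y1 = 9^(-1) mod 44 = 5
y2 = 44^(-1) mod 9 = 8
x = (2×9×5 + 0×44×8) mod 396 = 90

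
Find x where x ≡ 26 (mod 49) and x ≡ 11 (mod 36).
1055

Using Chinese Remainder Theorem:
M = 49 × 36 = 1764
M1 = 36, M2 = 49
y1 = 36^(-1) mod 49 = 15
y2 = 49^(-1) mod 36 = 25
x = (26×36×15 + 11×49×25) mod 1764 = 1055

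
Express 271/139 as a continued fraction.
[1; 1, 18, 1, 6]

Euclidean algorithm steps:
271 = 1 × 139 + 132
139 = 1 × 132 + 7
132 = 18 × 7 + 6
7 = 1 × 6 + 1
6 = 6 × 1 + 0
Continued fraction: [1; 1, 18, 1, 6]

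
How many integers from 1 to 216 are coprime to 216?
72

216 = 2^3 × 3^3
φ(n) = n × ∏(1 - 1/p) for each prime p dividing n
φ(216) = 216 × (1 - 1/2) × (1 - 1/3) = 72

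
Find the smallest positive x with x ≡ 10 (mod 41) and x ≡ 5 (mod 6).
215

Using Chinese Remainder Theorem:
M = 41 × 6 = 246
M1 = 6, M2 = 41
y1 = 6^(-1) mod 41 = 7
y2 = 41^(-1) mod 6 = 5
x = (10×6×7 + 5×41×5) mod 246 = 215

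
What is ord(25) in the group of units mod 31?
3

31 is prime, so ord(25) divides φ(31) = 30.
Divisors of 30: 1, 2, 3, 5, 6, 10, 15, 30.
Repeated squaring: 25^1 ≡ 25, 25^2 ≡ 5, 25^4 ≡ 25, 25^8 ≡ 5, 25^16 ≡ 25 (mod 31).
Test 25^d mod 31 for each divisor d in increasing order:
25^1 ≡ 25
25^2 ≡ 5
25^3 = 25^2·25^1 ≡ 1  ← first divisor giving 1
The order is 3.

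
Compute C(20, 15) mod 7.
6

Using Lucas' theorem:
Write n=20 and k=15 in base 7:
n in base 7: [2, 6]
k in base 7: [2, 1]
C(20,15) mod 7 = ∏ C(n_i, k_i) mod 7
Digit binomials (mod 7): C(2,2) = 1; C(6,1) = 6
Product: 1 × 6 = 6 ≡ 6 (mod 7)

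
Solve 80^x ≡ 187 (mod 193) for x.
38

Baby-step giant-step with step n = ⌈√193⌉ = 14.
Baby steps 80^j mod 193 (j:value) for j=0..13: 0:1, 1:80, 2:31, 3:164, 4:189, 5:66, 6:69, 7:116, 8:16, 9:122, 10:110, 11:115, 12:129, 13:91.
Giant-step multiplier: 80^(-14) ≡ 80^(192-14) = 80^178 ≡ 25 (mod 193).
Giant steps γ_i = 187·25^i mod 193: γ_0=187, γ_1=43, γ_2=110 (in table at j=10).
x = i·n + j = 2·14 + 10 = 38.
Check: 80^38 ≡ 187 (mod 193).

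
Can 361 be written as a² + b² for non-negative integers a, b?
0² + 19² (a=0, b=19)

Factorization: 361 = 19^2
By Fermat: n is sum of two squares iff every prime p ≡ 3 (mod 4) appears to even power.
All primes ≡ 3 (mod 4) appear to even power.
Search a = 0, 1, 2, … for 361 - a² a perfect square: first hit at a = 0: 361 - 0 = 361 = 19².
361 = 0² + 19² = 0 + 361 ✓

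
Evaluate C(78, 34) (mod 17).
6

Using Lucas' theorem:
Write n=78 and k=34 in base 17:
n in base 17: [4, 10]
k in base 17: [2, 0]
C(78,34) mod 17 = ∏ C(n_i, k_i) mod 17
Digit binomials (mod 17): C(4,2) = 6; C(10,0) = 1
Product: 6 × 1 = 6 ≡ 6 (mod 17)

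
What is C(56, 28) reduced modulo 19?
17

Using Lucas' theorem:
Write n=56 and k=28 in base 19:
n in base 19: [2, 18]
k in base 19: [1, 9]
C(56,28) mod 19 = ∏ C(n_i, k_i) mod 19
Digit binomials (mod 19): C(2,1) = 2; C(18,9) = 48620 ≡ 18
Product: 2 × 18 = 36 ≡ 17 (mod 19)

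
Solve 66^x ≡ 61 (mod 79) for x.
69

Baby-step giant-step with step n = ⌈√79⌉ = 9.
Baby steps 66^j mod 79 (j:value) for j=0..8: 0:1, 1:66, 2:11, 3:15, 4:42, 5:7, 6:67, 7:77, 8:26.
Giant-step multiplier: 66^(-9) ≡ 66^(78-9) = 66^69 ≡ 61 (mod 79).
Giant steps γ_i = 61·61^i mod 79: γ_0=61, γ_1=8, γ_2=14, γ_3=64, γ_4=33, γ_5=38, γ_6=27, γ_7=67 (in table at j=6).
x = i·n + j = 7·9 + 6 = 69.
Check: 66^69 ≡ 61 (mod 79).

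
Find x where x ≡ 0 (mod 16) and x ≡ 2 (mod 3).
32

Using Chinese Remainder Theorem:
M = 16 × 3 = 48
M1 = 3, M2 = 16
y1 = 3^(-1) mod 16 = 11
y2 = 16^(-1) mod 3 = 1
x = (0×3×11 + 2×16×1) mod 48 = 32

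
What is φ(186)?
60

186 = 2 × 3 × 31
φ(n) = n × ∏(1 - 1/p) for each prime p dividing n
φ(186) = 186 × (1 - 1/2) × (1 - 1/3) × (1 - 1/31) = 60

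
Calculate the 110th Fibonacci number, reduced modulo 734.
313

Matrix identity: Q^n = [[F_(n+1), F_n], [F_n, F_(n-1)]] with Q = [[1,1],[1,0]].
n = 110 = 1101110₂. Square-and-multiply, entries mod 734:
Q^1 = [[1,1],[1,0]]
Q^3 = (Q^1)²·Q = [[3,2],[2,1]]
Q^6 = (Q^3)² = [[13,8],[8,5]]
Q^13 = (Q^6)²·Q = [[377,233],[233,144]]
Q^27 = (Q^13)²·Q = [[723,440],[440,283]]
Q^55 = (Q^27)²·Q = [[717,679],[679,38]]
Q^110 = (Q^55)² = [[378,313],[313,65]]
F_110 mod 734 = Q^110[0][1] = 313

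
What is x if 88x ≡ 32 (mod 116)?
x ≡ 3 (mod 29)

gcd(88, 116) = 4, which divides 32, so solutions exist.
Divide through by 4: 22x ≡ 8 (mod 29).
Find 22^(-1) mod 29 by the extended Euclidean algorithm:
29 = 1 × 22 + 7  ⟹  7 = (1)·29 + (-1)·22
22 = 3 × 7 + 1  ⟹  1 = (-3)·29 + (4)·22
So (4)·22 ≡ 1 (mod 29), i.e. 22^(-1) ≡ 4 (mod 29).
x ≡ 4 × 8 = 32 ≡ 3 (mod 29).
Check: 88 × 3 = 264 ≡ 32 (mod 116).
x ≡ 3 (mod 29), giving 4 solutions mod 116.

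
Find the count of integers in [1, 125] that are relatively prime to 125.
100

125 = 5^3
φ(n) = n × ∏(1 - 1/p) for each prime p dividing n
φ(125) = 125 × (1 - 1/5) = 100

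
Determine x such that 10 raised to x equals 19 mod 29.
15

Baby-step giant-step with step n = ⌈√29⌉ = 6.
Baby steps 10^j mod 29 (j:value) for j=0..5: 0:1, 1:10, 2:13, 3:14, 4:24, 5:8.
Giant-step multiplier: 10^(-6) ≡ 10^(28-6) = 10^22 ≡ 4 (mod 29).
Giant steps γ_i = 19·4^i mod 29: γ_0=19, γ_1=18, γ_2=14 (in table at j=3).
x = i·n + j = 2·6 + 3 = 15.
Check: 10^15 ≡ 19 (mod 29).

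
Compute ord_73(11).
72

73 is prime, so ord(11) divides φ(73) = 72.
Divisors of 72: 1, 2, 3, 4, 6, 8, 9, 12, 18, 24, 36, 72.
Repeated squaring: 11^1 ≡ 11, 11^2 ≡ 48, 11^4 ≡ 41, 11^8 ≡ 2, 11^16 ≡ 4, 11^32 ≡ 16, 11^64 ≡ 37 (mod 73).
Test 11^d mod 73 for each divisor d in increasing order:
11^1 ≡ 11
11^2 ≡ 48
11^3 = 11^2·11^1 ≡ 17
11^4 ≡ 41
11^6 = 11^4·11^2 ≡ 70
11^8 ≡ 2
11^9 = 11^8·11^1 ≡ 22
11^12 = 11^8·11^4 ≡ 9
11^18 = 11^16·11^2 ≡ 46
11^24 = 11^16·11^8 ≡ 8
11^36 = 11^32·11^4 ≡ 72
11^72 = 11^64·11^8 ≡ 1  ← first divisor giving 1
The order is 72.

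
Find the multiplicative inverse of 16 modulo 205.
141

gcd(16, 205) = 1, so the inverse exists.
Extended Euclidean algorithm on (205, 16):
205 = 12 × 16 + 13  ⟹  13 = (1)·205 + (-12)·16
16 = 1 × 13 + 3  ⟹  3 = (-1)·205 + (13)·16
13 = 4 × 3 + 1  ⟹  1 = (5)·205 + (-64)·16
So (-64)·16 ≡ 1 (mod 205), i.e. 16^(-1) ≡ -64 ≡ 141 (mod 205).
Check: 16 × 141 = 2256 ≡ 1 (mod 205)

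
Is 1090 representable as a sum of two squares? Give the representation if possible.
1² + 33² (a=1, b=33)

Factorization: 1090 = 2 × 5 × 109
By Fermat: n is sum of two squares iff every prime p ≡ 3 (mod 4) appears to even power.
All primes ≡ 3 (mod 4) appear to even power.
Search a = 0, 1, 2, … for 1090 - a² a perfect square: first hit at a = 1: 1090 - 1 = 1089 = 33².
1090 = 1² + 33² = 1 + 1089 ✓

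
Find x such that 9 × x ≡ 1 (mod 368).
41

gcd(9, 368) = 1, so the inverse exists.
Extended Euclidean algorithm on (368, 9):
368 = 40 × 9 + 8  ⟹  8 = (1)·368 + (-40)·9
9 = 1 × 8 + 1  ⟹  1 = (-1)·368 + (41)·9
So (41)·9 ≡ 1 (mod 368), i.e. 9^(-1) ≡ 41 (mod 368).
Check: 9 × 41 = 369 ≡ 1 (mod 368)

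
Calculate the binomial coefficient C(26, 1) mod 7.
5

Using Lucas' theorem:
Write n=26 and k=1 in base 7:
n in base 7: [3, 5]
k in base 7: [0, 1]
C(26,1) mod 7 = ∏ C(n_i, k_i) mod 7
Digit binomials (mod 7): C(3,0) = 1; C(5,1) = 5
Product: 1 × 5 = 5 ≡ 5 (mod 7)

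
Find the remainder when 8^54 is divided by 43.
41

Repeated squaring. Binary of 54 = 110110.
8^1 ≡ 8 (mod 43); 8^2 ≡ 21 (mod 43); 8^4 ≡ 11 (mod 43); 8^8 ≡ 35 (mod 43); 8^16 ≡ 21 (mod 43); 8^32 ≡ 11 (mod 43)
8^54 = 8^2 × 8^4 × 8^16 × 8^32 ≡ 41 (mod 43)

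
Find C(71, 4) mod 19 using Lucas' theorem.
13

Using Lucas' theorem:
Write n=71 and k=4 in base 19:
n in base 19: [3, 14]
k in base 19: [0, 4]
C(71,4) mod 19 = ∏ C(n_i, k_i) mod 19
Digit binomials (mod 19): C(3,0) = 1; C(14,4) = 1001 ≡ 13
Product: 1 × 13 = 13 ≡ 13 (mod 19)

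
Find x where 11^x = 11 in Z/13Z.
1

Baby-step giant-step with step n = ⌈√13⌉ = 4.
Baby steps 11^j mod 13 (j:value) for j=0..3: 0:1, 1:11, 2:4, 3:5.
h = 11 is already in the table at j=1, so x = 1.
Check: 11^1 ≡ 11 (mod 13).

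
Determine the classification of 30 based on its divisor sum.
abundant

Proper divisors of 30: sum = 1 + 2 + 3 + 5 + 6 + 10 + 15 = 42
Since 42 > 30, 30 is abundant.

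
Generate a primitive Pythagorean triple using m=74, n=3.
(5467, 444, 5485)

Euclid's formula: a = m² - n², b = 2mn, c = m² + n²
m = 74, n = 3
a = 74² - 3² = 5476 - 9 = 5467
b = 2 × 74 × 3 = 444
c = 74² + 3² = 5476 + 9 = 5485
Verification: 5467² + 444² = 29888089 + 197136 = 30085225 = 5485² ✓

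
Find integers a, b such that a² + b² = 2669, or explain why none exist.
13² + 50² (a=13, b=50)

Factorization: 2669 = 17 × 157
By Fermat: n is sum of two squares iff every prime p ≡ 3 (mod 4) appears to even power.
All primes ≡ 3 (mod 4) appear to even power.
Search a = 0, 1, 2, … for 2669 - a² a perfect square: first hit at a = 13: 2669 - 169 = 2500 = 50².
2669 = 13² + 50² = 169 + 2500 ✓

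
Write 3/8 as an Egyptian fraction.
1/3 + 1/24

Greedy algorithm:
3/8: ceiling(8/3) = 3, use 1/3
1/24: ceiling(24/1) = 24, use 1/24
Result: 3/8 = 1/3 + 1/24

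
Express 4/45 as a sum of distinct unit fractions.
1/12 + 1/180

Greedy algorithm:
4/45: ceiling(45/4) = 12, use 1/12
1/180: ceiling(180/1) = 180, use 1/180
Result: 4/45 = 1/12 + 1/180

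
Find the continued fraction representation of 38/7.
[5; 2, 3]

Euclidean algorithm steps:
38 = 5 × 7 + 3
7 = 2 × 3 + 1
3 = 3 × 1 + 0
Continued fraction: [5; 2, 3]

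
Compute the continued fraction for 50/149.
[0; 2, 1, 49]

Euclidean algorithm steps:
50 = 0 × 149 + 50
149 = 2 × 50 + 49
50 = 1 × 49 + 1
49 = 49 × 1 + 0
Continued fraction: [0; 2, 1, 49]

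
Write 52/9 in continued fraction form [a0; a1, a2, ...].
[5; 1, 3, 2]

Euclidean algorithm steps:
52 = 5 × 9 + 7
9 = 1 × 7 + 2
7 = 3 × 2 + 1
2 = 2 × 1 + 0
Continued fraction: [5; 1, 3, 2]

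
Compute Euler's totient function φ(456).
144

456 = 2^3 × 3 × 19
φ(n) = n × ∏(1 - 1/p) for each prime p dividing n
φ(456) = 456 × (1 - 1/2) × (1 - 1/3) × (1 - 1/19) = 144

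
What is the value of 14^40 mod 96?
64

Repeated squaring. Binary of 40 = 101000.
14^1 ≡ 14 (mod 96); 14^2 ≡ 4 (mod 96); 14^4 ≡ 16 (mod 96); 14^8 ≡ 64 (mod 96); 14^16 ≡ 64 (mod 96); 14^32 ≡ 64 (mod 96)
14^40 = 14^8 × 14^32 ≡ 64 (mod 96)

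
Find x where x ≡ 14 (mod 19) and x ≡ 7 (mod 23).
375

Using Chinese Remainder Theorem:
M = 19 × 23 = 437
M1 = 23, M2 = 19
y1 = 23^(-1) mod 19 = 5
y2 = 19^(-1) mod 23 = 17
x = (14×23×5 + 7×19×17) mod 437 = 375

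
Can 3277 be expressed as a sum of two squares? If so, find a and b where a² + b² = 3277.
19² + 54² (a=19, b=54)

Factorization: 3277 = 29 × 113
By Fermat: n is sum of two squares iff every prime p ≡ 3 (mod 4) appears to even power.
All primes ≡ 3 (mod 4) appear to even power.
Search a = 0, 1, 2, … for 3277 - a² a perfect square: first hit at a = 19: 3277 - 361 = 2916 = 54².
3277 = 19² + 54² = 361 + 2916 ✓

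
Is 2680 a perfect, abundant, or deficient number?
abundant

Proper divisors of 2680: sum = 1 + 2 + 4 + 5 + 8 + 10 + 20 + 40 + 67 + 134 + 268 + 335 + 536 + 670 + 1340 = 3440
Since 3440 > 2680, 2680 is abundant.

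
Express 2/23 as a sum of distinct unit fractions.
1/12 + 1/276

Greedy algorithm:
2/23: ceiling(23/2) = 12, use 1/12
1/276: ceiling(276/1) = 276, use 1/276
Result: 2/23 = 1/12 + 1/276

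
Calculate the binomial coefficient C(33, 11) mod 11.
3

Using Lucas' theorem:
Write n=33 and k=11 in base 11:
n in base 11: [3, 0]
k in base 11: [1, 0]
C(33,11) mod 11 = ∏ C(n_i, k_i) mod 11
Digit binomials (mod 11): C(3,1) = 3; C(0,0) = 1
Product: 3 × 1 = 3 ≡ 3 (mod 11)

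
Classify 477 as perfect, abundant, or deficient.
deficient

Proper divisors of 477: sum = 1 + 3 + 9 + 53 + 159 = 225
Since 225 < 477, 477 is deficient.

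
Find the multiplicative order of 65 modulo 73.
6

73 is prime, so ord(65) divides φ(73) = 72.
Divisors of 72: 1, 2, 3, 4, 6, 8, 9, 12, 18, 24, 36, 72.
Repeated squaring: 65^1 ≡ 65, 65^2 ≡ 64, 65^4 ≡ 8, 65^8 ≡ 64, 65^16 ≡ 8, 65^32 ≡ 64, 65^64 ≡ 8 (mod 73).
Test 65^d mod 73 for each divisor d in increasing order:
65^1 ≡ 65
65^2 ≡ 64
65^3 = 65^2·65^1 ≡ 72
65^4 ≡ 8
65^6 = 65^4·65^2 ≡ 1  ← first divisor giving 1
The order is 6.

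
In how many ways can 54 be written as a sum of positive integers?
386155

p(n) counts ways to write n as a sum of positive integers (order ignored).
Euler's pentagonal recurrence: p(k) = p(k-1) + p(k-2) - p(k-5) - p(k-7) + p(k-12) + p(k-15) - ... (offsets j(3j∓1)/2, signs ++--, p(0)=1, p(<0)=0).
DP table for k = 0..53: p(0)=1, p(1)=1, p(2)=2, p(3)=3, p(4)=5, p(5)=7, p(6)=11, p(7)=15, p(8)=22, p(9)=30, p(10)=42, p(11)=56, p(12)=77, p(13)=101, p(14)=135, p(15)=176, p(16)=231, p(17)=297, p(18)=385, p(19)=490, p(20)=627, p(21)=792, p(22)=1002, p(23)=1255, p(24)=1575, p(25)=1958, p(26)=2436, p(27)=3010, p(28)=3718, p(29)=4565, p(30)=5604, p(31)=6842, p(32)=8349, p(33)=10143, p(34)=12310, p(35)=14883, p(36)=17977, p(37)=21637, p(38)=26015, p(39)=31185, p(40)=37338, p(41)=44583, p(42)=53174, p(43)=63261, p(44)=75175, p(45)=89134, p(46)=105558, p(47)=124754, p(48)=147273, p(49)=173525, p(50)=204226, p(51)=239943, p(52)=281589, p(53)=329931.
Final step: p(54) = p(53) + p(52) - p(49) - p(47) + p(42) + p(39) - p(32) - p(28) + p(19) + p(14) - p(3)
= 329931 + 281589 - 173525 - 124754 + 53174 + 31185 - 8349 - 3718 + 490 + 135 - 3
= 386155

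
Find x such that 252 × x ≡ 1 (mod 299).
229

gcd(252, 299) = 1, so the inverse exists.
Extended Euclidean algorithm on (299, 252):
299 = 1 × 252 + 47  ⟹  47 = (1)·299 + (-1)·252
252 = 5 × 47 + 17  ⟹  17 = (-5)·299 + (6)·252
47 = 2 × 17 + 13  ⟹  13 = (11)·299 + (-13)·252
17 = 1 × 13 + 4  ⟹  4 = (-16)·299 + (19)·252
13 = 3 × 4 + 1  ⟹  1 = (59)·299 + (-70)·252
So (-70)·252 ≡ 1 (mod 299), i.e. 252^(-1) ≡ -70 ≡ 229 (mod 299).
Check: 252 × 229 = 57708 ≡ 1 (mod 299)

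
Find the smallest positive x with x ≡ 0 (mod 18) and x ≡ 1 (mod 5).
36

Using Chinese Remainder Theorem:
M = 18 × 5 = 90
M1 = 5, M2 = 18
y1 = 5^(-1) mod 18 = 11
y2 = 18^(-1) mod 5 = 2
x = (0×5×11 + 1×18×2) mod 90 = 36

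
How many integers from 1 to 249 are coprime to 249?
164

249 = 3 × 83
φ(n) = n × ∏(1 - 1/p) for each prime p dividing n
φ(249) = 249 × (1 - 1/3) × (1 - 1/83) = 164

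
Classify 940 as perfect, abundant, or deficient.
abundant

Proper divisors of 940: sum = 1 + 2 + 4 + 5 + 10 + 20 + 47 + 94 + 188 + 235 + 470 = 1076
Since 1076 > 940, 940 is abundant.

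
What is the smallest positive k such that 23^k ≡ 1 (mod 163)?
18

163 is prime, so ord(23) divides φ(163) = 162.
Divisors of 162: 1, 2, 3, 6, 9, 18, 27, 54, 81, 162.
Repeated squaring: 23^1 ≡ 23, 23^2 ≡ 40, 23^4 ≡ 133, 23^8 ≡ 85, 23^16 ≡ 53, 23^32 ≡ 38, 23^64 ≡ 140, 23^128 ≡ 40 (mod 163).
Test 23^d mod 163 for each divisor d in increasing order:
23^1 ≡ 23
23^2 ≡ 40
23^3 = 23^2·23^1 ≡ 105
23^6 = 23^4·23^2 ≡ 104
23^9 = 23^8·23^1 ≡ 162
23^18 = 23^16·23^2 ≡ 1  ← first divisor giving 1
The order is 18.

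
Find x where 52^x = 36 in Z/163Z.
120

Baby-step giant-step with step n = ⌈√163⌉ = 13.
Baby steps 52^j mod 163 (j:value) for j=0..12: 0:1, 1:52, 2:96, 3:102, 4:88, 5:12, 6:135, 7:11, 8:83, 9:78, 10:144, 11:153, 12:132.
Giant-step multiplier: 52^(-13) ≡ 52^(162-13) = 52^149 ≡ 154 (mod 163).
Giant steps γ_i = 36·154^i mod 163: γ_0=36, γ_1=2, γ_2=145, γ_3=162, γ_4=9, γ_5=82, γ_6=77, γ_7=122, γ_8=43, γ_9=102 (in table at j=3).
x = i·n + j = 9·13 + 3 = 120.
Check: 52^120 ≡ 36 (mod 163).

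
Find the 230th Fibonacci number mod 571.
176

Matrix identity: Q^n = [[F_(n+1), F_n], [F_n, F_(n-1)]] with Q = [[1,1],[1,0]].
n = 230 = 11100110₂. Square-and-multiply, entries mod 571:
Q^1 = [[1,1],[1,0]]
Q^3 = (Q^1)²·Q = [[3,2],[2,1]]
Q^7 = (Q^3)²·Q = [[21,13],[13,8]]
Q^14 = (Q^7)² = [[39,377],[377,233]]
Q^28 = (Q^14)² = [[329,335],[335,565]]
Q^57 = (Q^28)²·Q = [[346,60],[60,286]]
Q^115 = (Q^57)²·Q = [[214,551],[551,234]]
Q^230 = (Q^115)² = [[516,176],[176,340]]
F_230 mod 571 = Q^230[0][1] = 176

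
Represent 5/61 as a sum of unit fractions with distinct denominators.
1/13 + 1/199 + 1/52603 + 1/4150560811 + 1/34454310087467394631

Greedy algorithm:
5/61: ceiling(61/5) = 13, use 1/13
4/793: ceiling(793/4) = 199, use 1/199
3/157807: ceiling(157807/3) = 52603, use 1/52603
2/8301121621: ceiling(8301121621/2) = 4150560811, use 1/4150560811
1/34454310087467394631: ceiling(34454310087467394631/1) = 34454310087467394631, use 1/34454310087467394631
Result: 5/61 = 1/13 + 1/199 + 1/52603 + 1/4150560811 + 1/34454310087467394631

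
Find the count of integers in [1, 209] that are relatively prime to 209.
180

209 = 11 × 19
φ(n) = n × ∏(1 - 1/p) for each prime p dividing n
φ(209) = 209 × (1 - 1/11) × (1 - 1/19) = 180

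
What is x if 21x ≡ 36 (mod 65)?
x ≡ 11 (mod 65)

gcd(21, 65) = 1, which divides 36, so solutions exist.
Find 21^(-1) mod 65 by the extended Euclidean algorithm:
65 = 3 × 21 + 2  ⟹  2 = (1)·65 + (-3)·21
21 = 10 × 2 + 1  ⟹  1 = (-10)·65 + (31)·21
So (31)·21 ≡ 1 (mod 65), i.e. 21^(-1) ≡ 31 (mod 65).
x ≡ 31 × 36 = 1116 ≡ 11 (mod 65).
Check: 21 × 11 = 231 ≡ 36 (mod 65).
Unique solution: x ≡ 11 (mod 65)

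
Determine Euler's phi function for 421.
420

421 = 421
φ(n) = n × ∏(1 - 1/p) for each prime p dividing n
φ(421) = 421 × (1 - 1/421) = 420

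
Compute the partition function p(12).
77

p(n) counts ways to write n as a sum of positive integers (order ignored).
Euler's pentagonal recurrence: p(k) = p(k-1) + p(k-2) - p(k-5) - p(k-7) + p(k-12) + p(k-15) - ... (offsets j(3j∓1)/2, signs ++--, p(0)=1, p(<0)=0).
DP table for k = 0..11: p(0)=1, p(1)=1, p(2)=2, p(3)=3, p(4)=5, p(5)=7, p(6)=11, p(7)=15, p(8)=22, p(9)=30, p(10)=42, p(11)=56.
Final step: p(12) = p(11) + p(10) - p(7) - p(5) + p(0)
= 56 + 42 - 15 - 7 + 1
= 77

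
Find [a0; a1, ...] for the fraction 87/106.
[0; 1, 4, 1, 1, 2, 1, 2]

Euclidean algorithm steps:
87 = 0 × 106 + 87
106 = 1 × 87 + 19
87 = 4 × 19 + 11
19 = 1 × 11 + 8
11 = 1 × 8 + 3
8 = 2 × 3 + 2
3 = 1 × 2 + 1
2 = 2 × 1 + 0
Continued fraction: [0; 1, 4, 1, 1, 2, 1, 2]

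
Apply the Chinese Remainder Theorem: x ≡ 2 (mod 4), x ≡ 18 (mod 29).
18

Using Chinese Remainder Theorem:
M = 4 × 29 = 116
M1 = 29, M2 = 4
y1 = 29^(-1) mod 4 = 1
y2 = 4^(-1) mod 29 = 22
x = (2×29×1 + 18×4×22) mod 116 = 18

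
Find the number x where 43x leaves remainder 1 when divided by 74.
31

gcd(43, 74) = 1, so the inverse exists.
Extended Euclidean algorithm on (74, 43):
74 = 1 × 43 + 31  ⟹  31 = (1)·74 + (-1)·43
43 = 1 × 31 + 12  ⟹  12 = (-1)·74 + (2)·43
31 = 2 × 12 + 7  ⟹  7 = (3)·74 + (-5)·43
12 = 1 × 7 + 5  ⟹  5 = (-4)·74 + (7)·43
7 = 1 × 5 + 2  ⟹  2 = (7)·74 + (-12)·43
5 = 2 × 2 + 1  ⟹  1 = (-18)·74 + (31)·43
So (31)·43 ≡ 1 (mod 74), i.e. 43^(-1) ≡ 31 (mod 74).
Check: 43 × 31 = 1333 ≡ 1 (mod 74)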